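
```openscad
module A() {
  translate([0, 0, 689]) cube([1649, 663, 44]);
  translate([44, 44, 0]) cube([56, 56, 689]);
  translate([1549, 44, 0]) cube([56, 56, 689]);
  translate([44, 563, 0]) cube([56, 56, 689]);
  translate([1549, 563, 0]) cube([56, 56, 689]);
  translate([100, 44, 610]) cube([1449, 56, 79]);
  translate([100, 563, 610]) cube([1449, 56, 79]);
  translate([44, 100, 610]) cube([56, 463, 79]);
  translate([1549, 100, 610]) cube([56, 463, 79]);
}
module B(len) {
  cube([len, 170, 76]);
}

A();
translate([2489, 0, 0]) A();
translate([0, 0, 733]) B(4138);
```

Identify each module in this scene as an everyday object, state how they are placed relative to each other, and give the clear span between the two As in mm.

Second table starts at x = 2489; first ends at x = 1649; clear span = 2489 − 1649 = 840 mm.

A is a table. B is a beam. A beam spans the tops of two tables. The clear span between the two tables is 840 mm.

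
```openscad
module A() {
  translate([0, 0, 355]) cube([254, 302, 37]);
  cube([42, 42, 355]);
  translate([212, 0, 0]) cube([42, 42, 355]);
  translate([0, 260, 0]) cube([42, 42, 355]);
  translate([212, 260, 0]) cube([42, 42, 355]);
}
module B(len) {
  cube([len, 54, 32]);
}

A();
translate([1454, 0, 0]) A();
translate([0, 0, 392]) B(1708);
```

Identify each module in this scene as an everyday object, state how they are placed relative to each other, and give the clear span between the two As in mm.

Second stool starts at x = 1454; first ends at x = 254; clear span = 1454 − 254 = 1200 mm.

A is a stool. B is a beam. A beam spans the tops of two stools. The clear span between the two stools is 1200 mm.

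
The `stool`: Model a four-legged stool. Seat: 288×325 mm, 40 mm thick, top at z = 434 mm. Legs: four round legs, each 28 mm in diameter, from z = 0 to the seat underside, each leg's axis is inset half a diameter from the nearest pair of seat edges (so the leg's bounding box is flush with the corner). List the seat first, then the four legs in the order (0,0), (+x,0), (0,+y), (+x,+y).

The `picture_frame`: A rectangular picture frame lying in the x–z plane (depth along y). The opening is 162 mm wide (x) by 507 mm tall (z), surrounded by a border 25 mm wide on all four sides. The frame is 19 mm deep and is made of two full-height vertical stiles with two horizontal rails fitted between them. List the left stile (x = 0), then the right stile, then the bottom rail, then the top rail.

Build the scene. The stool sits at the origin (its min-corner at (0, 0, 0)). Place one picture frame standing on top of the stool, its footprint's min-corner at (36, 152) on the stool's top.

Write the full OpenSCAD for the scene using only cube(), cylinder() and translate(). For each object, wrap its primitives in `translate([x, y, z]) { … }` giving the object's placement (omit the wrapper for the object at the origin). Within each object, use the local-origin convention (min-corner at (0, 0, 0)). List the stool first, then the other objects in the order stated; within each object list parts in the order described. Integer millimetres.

translate([0, 0, 394]) cube([288, 325, 40]);
translate([14, 14, 0]) cylinder(h = 394, r = 14);
translate([274, 14, 0]) cylinder(h = 394, r = 14);
translate([14, 311, 0]) cylinder(h = 394, r = 14);
translate([274, 311, 0]) cylinder(h = 394, r = 14);
translate([36, 152, 434]) {
  cube([25, 19, 557]);
  translate([187, 0, 0]) cube([25, 19, 557]);
  translate([25, 0, 0]) cube([162, 19, 25]);
  translate([25, 0, 532]) cube([162, 19, 25]);
}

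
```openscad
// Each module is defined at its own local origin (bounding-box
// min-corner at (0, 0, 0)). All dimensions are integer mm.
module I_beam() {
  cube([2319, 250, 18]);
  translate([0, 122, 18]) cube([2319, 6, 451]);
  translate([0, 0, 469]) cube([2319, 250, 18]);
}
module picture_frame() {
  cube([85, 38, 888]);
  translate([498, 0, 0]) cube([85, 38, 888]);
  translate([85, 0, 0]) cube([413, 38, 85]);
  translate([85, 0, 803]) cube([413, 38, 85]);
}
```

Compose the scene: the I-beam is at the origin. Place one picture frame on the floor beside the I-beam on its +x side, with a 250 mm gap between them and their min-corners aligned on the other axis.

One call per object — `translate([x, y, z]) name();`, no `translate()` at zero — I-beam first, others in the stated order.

I_beam();
translate([2569, 0, 0]) picture_frame();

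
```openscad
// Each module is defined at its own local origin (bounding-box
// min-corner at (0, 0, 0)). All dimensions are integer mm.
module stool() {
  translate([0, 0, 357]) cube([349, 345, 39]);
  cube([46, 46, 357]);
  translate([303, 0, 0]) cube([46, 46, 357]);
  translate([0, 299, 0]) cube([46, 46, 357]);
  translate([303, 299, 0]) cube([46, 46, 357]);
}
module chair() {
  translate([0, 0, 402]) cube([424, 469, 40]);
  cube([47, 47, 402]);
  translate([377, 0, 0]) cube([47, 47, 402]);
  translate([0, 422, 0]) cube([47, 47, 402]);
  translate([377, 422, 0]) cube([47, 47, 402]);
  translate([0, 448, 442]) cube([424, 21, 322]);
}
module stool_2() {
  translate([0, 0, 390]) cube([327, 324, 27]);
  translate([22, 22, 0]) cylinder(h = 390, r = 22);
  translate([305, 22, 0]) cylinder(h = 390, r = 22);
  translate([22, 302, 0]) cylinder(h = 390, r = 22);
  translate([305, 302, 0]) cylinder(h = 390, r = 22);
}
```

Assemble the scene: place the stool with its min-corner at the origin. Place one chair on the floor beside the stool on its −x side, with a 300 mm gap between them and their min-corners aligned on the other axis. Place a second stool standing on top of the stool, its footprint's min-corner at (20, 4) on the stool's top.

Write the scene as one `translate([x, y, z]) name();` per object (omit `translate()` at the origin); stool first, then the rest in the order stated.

stool();
translate([-724, 0, 0]) chair();
translate([20, 4, 396]) stool_2();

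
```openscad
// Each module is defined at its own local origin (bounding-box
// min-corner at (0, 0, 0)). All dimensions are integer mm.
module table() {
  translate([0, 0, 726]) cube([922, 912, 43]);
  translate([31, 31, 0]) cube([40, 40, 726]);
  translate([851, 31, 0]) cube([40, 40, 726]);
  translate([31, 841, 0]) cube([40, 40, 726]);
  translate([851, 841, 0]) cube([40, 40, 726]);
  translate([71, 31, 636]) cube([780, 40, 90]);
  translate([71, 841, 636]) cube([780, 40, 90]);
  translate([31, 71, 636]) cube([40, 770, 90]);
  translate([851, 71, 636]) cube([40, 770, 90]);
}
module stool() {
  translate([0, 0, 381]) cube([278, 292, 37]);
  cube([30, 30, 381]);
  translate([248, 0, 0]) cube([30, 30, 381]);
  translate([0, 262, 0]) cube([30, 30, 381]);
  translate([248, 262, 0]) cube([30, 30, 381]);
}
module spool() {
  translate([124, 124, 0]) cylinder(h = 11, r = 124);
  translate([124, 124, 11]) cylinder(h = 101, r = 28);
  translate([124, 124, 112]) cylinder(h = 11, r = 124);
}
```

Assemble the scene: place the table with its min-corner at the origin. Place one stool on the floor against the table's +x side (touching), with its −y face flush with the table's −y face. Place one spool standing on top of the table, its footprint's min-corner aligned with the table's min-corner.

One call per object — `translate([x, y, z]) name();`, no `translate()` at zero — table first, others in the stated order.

table();
translate([922, 0, 0]) stool();
translate([0, 0, 769]) spool();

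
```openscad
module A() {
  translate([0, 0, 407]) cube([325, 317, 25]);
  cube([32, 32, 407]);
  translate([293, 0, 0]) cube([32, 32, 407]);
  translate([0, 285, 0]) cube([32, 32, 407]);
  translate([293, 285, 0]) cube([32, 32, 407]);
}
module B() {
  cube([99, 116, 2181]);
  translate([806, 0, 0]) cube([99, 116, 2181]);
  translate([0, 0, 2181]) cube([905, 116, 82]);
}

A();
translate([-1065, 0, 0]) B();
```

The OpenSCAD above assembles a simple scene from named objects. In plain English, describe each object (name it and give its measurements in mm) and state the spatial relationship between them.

A is a four-legged stool. The seat is 325×317 mm, 25 mm thick, top at z = 432 mm. It stands on four square legs, each 32×32 mm in cross-section, from z = 0 to the seat underside, each flush with a corner of the seat.

B is a rectangular door frame: two vertical jambs of 99×116 mm section, 2181 mm tall, with a clear opening 707 mm wide between their inner faces. A header 82 mm tall and 116 mm deep lies on top of the jambs and spans the full outside width.

The door frame is on the floor beside the stool on its −x side.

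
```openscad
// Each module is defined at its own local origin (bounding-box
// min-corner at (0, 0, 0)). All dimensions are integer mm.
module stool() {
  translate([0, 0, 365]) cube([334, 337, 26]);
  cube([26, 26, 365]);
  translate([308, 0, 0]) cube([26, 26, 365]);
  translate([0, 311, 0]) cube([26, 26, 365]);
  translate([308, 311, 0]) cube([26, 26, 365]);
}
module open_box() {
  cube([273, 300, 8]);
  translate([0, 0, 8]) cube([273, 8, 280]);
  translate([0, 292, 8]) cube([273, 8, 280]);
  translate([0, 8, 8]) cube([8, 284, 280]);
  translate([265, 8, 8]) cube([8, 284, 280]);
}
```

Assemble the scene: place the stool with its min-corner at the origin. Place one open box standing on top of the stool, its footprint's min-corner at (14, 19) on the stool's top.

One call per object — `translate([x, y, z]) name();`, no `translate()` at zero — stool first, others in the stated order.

stool();
translate([14, 19, 391]) open_box();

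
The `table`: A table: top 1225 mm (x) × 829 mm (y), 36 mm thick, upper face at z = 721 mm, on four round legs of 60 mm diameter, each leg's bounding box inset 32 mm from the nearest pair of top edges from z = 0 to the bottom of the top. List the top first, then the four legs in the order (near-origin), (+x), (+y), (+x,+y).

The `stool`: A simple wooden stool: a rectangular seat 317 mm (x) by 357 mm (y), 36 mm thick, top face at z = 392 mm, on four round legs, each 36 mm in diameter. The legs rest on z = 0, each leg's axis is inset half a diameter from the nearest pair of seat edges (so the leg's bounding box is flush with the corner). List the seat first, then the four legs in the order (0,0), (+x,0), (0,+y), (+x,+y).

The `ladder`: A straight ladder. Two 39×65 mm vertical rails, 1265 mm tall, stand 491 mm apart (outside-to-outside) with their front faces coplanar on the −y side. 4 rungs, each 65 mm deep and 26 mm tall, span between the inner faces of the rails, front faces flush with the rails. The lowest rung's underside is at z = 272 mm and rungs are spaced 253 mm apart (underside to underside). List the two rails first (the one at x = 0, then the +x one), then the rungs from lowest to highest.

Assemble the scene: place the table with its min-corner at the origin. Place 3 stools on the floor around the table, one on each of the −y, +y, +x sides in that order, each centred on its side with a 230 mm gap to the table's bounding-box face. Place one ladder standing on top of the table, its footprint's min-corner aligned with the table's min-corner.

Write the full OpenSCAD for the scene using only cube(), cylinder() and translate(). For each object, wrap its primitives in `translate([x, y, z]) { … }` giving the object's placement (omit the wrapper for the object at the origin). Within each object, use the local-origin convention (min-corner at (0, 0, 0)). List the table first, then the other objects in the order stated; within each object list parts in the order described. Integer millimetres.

translate([0, 0, 685]) cube([1225, 829, 36]);
translate([62, 62, 0]) cylinder(h = 685, r = 30);
translate([1163, 62, 0]) cylinder(h = 685, r = 30);
translate([62, 767, 0]) cylinder(h = 685, r = 30);
translate([1163, 767, 0]) cylinder(h = 685, r = 30);
translate([454, -587, 0]) {
  translate([0, 0, 356]) cube([317, 357, 36]);
  translate([18, 18, 0]) cylinder(h = 356, r = 18);
  translate([299, 18, 0]) cylinder(h = 356, r = 18);
  translate([18, 339, 0]) cylinder(h = 356, r = 18);
  translate([299, 339, 0]) cylinder(h = 356, r = 18);
}
translate([454, 1059, 0]) {
  translate([0, 0, 356]) cube([317, 357, 36]);
  translate([18, 18, 0]) cylinder(h = 356, r = 18);
  translate([299, 18, 0]) cylinder(h = 356, r = 18);
  translate([18, 339, 0]) cylinder(h = 356, r = 18);
  translate([299, 339, 0]) cylinder(h = 356, r = 18);
}
translate([1455, 236, 0]) {
  translate([0, 0, 356]) cube([317, 357, 36]);
  translate([18, 18, 0]) cylinder(h = 356, r = 18);
  translate([299, 18, 0]) cylinder(h = 356, r = 18);
  translate([18, 339, 0]) cylinder(h = 356, r = 18);
  translate([299, 339, 0]) cylinder(h = 356, r = 18);
}
translate([0, 0, 721]) {
  cube([39, 65, 1265]);
  translate([452, 0, 0]) cube([39, 65, 1265]);
  translate([39, 0, 272]) cube([413, 65, 26]);
  translate([39, 0, 525]) cube([413, 65, 26]);
  translate([39, 0, 778]) cube([413, 65, 26]);
  translate([39, 0, 1031]) cube([413, 65, 26]);
}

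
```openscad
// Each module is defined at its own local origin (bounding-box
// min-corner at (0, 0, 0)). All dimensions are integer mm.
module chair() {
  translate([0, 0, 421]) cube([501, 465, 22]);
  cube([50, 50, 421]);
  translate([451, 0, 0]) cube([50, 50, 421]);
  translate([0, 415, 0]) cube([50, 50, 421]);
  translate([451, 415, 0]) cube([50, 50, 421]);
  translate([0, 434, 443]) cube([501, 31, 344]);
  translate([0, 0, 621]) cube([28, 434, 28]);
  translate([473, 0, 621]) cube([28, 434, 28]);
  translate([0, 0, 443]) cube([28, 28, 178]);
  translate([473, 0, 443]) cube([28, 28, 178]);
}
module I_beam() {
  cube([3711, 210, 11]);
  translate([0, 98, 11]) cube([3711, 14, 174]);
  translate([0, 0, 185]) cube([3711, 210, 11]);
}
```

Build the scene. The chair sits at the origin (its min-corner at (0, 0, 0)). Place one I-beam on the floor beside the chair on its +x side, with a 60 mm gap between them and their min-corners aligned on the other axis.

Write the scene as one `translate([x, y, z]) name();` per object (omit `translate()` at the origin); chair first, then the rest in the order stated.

chair();
translate([561, 0, 0]) I_beam();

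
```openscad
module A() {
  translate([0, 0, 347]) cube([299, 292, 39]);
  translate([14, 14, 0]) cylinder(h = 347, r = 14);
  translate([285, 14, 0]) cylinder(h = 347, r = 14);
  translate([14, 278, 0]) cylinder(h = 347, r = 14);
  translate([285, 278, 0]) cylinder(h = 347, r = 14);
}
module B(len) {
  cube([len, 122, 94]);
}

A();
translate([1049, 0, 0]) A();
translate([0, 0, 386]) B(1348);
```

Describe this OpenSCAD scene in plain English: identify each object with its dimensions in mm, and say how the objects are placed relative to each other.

A is a four-legged stool. The seat is a 299×292×39 mm slab whose top surface is at z = 386 mm; four round legs, each 28 mm in diameter, run from the floor (z = 0) to the underside of the seat, each leg's axis is inset half a diameter from the nearest pair of seat edges (so the leg's bounding box is flush with the corner).

B is a rectangular beam 1348 mm long (x), 122 mm deep (y), 94 mm thick (z).

The beam spans the tops of two stools placed 750 mm apart, resting at z = 386 mm.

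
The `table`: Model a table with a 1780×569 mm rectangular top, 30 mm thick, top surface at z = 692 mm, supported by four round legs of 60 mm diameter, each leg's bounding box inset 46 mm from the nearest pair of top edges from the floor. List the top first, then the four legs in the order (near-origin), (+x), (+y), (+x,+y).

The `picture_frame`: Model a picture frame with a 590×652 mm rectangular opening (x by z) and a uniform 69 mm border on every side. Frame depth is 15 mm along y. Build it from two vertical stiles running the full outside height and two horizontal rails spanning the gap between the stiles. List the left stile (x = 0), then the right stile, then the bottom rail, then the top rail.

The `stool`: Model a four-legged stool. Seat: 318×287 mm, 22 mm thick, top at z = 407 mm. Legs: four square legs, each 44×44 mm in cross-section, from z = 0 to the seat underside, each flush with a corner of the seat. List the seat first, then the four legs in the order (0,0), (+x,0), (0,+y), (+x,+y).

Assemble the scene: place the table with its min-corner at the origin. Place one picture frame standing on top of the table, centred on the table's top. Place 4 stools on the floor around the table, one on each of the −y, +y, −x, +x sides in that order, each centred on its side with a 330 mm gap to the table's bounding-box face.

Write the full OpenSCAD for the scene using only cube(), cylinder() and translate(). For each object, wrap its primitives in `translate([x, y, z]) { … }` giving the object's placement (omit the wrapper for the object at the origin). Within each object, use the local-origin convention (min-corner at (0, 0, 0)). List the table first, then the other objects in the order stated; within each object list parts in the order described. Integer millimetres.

translate([0, 0, 662]) cube([1780, 569, 30]);
translate([76, 76, 0]) cylinder(h = 662, r = 30);
translate([1704, 76, 0]) cylinder(h = 662, r = 30);
translate([76, 493, 0]) cylinder(h = 662, r = 30);
translate([1704, 493, 0]) cylinder(h = 662, r = 30);
translate([526, 277, 692]) {
  cube([69, 15, 790]);
  translate([659, 0, 0]) cube([69, 15, 790]);
  translate([69, 0, 0]) cube([590, 15, 69]);
  translate([69, 0, 721]) cube([590, 15, 69]);
}
translate([731, -617, 0]) {
  translate([0, 0, 385]) cube([318, 287, 22]);
  cube([44, 44, 385]);
  translate([274, 0, 0]) cube([44, 44, 385]);
  translate([0, 243, 0]) cube([44, 44, 385]);
  translate([274, 243, 0]) cube([44, 44, 385]);
}
translate([731, 899, 0]) {
  translate([0, 0, 385]) cube([318, 287, 22]);
  cube([44, 44, 385]);
  translate([274, 0, 0]) cube([44, 44, 385]);
  translate([0, 243, 0]) cube([44, 44, 385]);
  translate([274, 243, 0]) cube([44, 44, 385]);
}
translate([-648, 141, 0]) {
  translate([0, 0, 385]) cube([318, 287, 22]);
  cube([44, 44, 385]);
  translate([274, 0, 0]) cube([44, 44, 385]);
  translate([0, 243, 0]) cube([44, 44, 385]);
  translate([274, 243, 0]) cube([44, 44, 385]);
}
translate([2110, 141, 0]) {
  translate([0, 0, 385]) cube([318, 287, 22]);
  cube([44, 44, 385]);
  translate([274, 0, 0]) cube([44, 44, 385]);
  translate([0, 243, 0]) cube([44, 44, 385]);
  translate([274, 243, 0]) cube([44, 44, 385]);
}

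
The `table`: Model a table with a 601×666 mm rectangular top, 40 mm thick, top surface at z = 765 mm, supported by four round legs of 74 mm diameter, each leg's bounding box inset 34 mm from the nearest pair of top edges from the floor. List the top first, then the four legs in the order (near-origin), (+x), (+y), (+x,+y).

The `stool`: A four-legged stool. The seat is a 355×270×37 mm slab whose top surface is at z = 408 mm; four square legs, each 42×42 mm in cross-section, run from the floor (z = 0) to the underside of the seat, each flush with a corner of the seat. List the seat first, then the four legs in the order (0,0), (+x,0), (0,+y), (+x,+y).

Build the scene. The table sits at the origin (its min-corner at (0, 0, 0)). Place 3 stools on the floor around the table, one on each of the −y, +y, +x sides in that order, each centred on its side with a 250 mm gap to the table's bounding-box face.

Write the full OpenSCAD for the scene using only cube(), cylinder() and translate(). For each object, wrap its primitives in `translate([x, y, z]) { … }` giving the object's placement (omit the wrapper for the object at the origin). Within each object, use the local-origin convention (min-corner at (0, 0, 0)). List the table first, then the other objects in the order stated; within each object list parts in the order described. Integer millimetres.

translate([0, 0, 725]) cube([601, 666, 40]);
translate([71, 71, 0]) cylinder(h = 725, r = 37);
translate([530, 71, 0]) cylinder(h = 725, r = 37);
translate([71, 595, 0]) cylinder(h = 725, r = 37);
translate([530, 595, 0]) cylinder(h = 725, r = 37);
translate([123, -520, 0]) {
  translate([0, 0, 371]) cube([355, 270, 37]);
  cube([42, 42, 371]);
  translate([313, 0, 0]) cube([42, 42, 371]);
  translate([0, 228, 0]) cube([42, 42, 371]);
  translate([313, 228, 0]) cube([42, 42, 371]);
}
translate([123, 916, 0]) {
  translate([0, 0, 371]) cube([355, 270, 37]);
  cube([42, 42, 371]);
  translate([313, 0, 0]) cube([42, 42, 371]);
  translate([0, 228, 0]) cube([42, 42, 371]);
  translate([313, 228, 0]) cube([42, 42, 371]);
}
translate([851, 198, 0]) {
  translate([0, 0, 371]) cube([355, 270, 37]);
  cube([42, 42, 371]);
  translate([313, 0, 0]) cube([42, 42, 371]);
  translate([0, 228, 0]) cube([42, 42, 371]);
  translate([313, 228, 0]) cube([42, 42, 371]);
}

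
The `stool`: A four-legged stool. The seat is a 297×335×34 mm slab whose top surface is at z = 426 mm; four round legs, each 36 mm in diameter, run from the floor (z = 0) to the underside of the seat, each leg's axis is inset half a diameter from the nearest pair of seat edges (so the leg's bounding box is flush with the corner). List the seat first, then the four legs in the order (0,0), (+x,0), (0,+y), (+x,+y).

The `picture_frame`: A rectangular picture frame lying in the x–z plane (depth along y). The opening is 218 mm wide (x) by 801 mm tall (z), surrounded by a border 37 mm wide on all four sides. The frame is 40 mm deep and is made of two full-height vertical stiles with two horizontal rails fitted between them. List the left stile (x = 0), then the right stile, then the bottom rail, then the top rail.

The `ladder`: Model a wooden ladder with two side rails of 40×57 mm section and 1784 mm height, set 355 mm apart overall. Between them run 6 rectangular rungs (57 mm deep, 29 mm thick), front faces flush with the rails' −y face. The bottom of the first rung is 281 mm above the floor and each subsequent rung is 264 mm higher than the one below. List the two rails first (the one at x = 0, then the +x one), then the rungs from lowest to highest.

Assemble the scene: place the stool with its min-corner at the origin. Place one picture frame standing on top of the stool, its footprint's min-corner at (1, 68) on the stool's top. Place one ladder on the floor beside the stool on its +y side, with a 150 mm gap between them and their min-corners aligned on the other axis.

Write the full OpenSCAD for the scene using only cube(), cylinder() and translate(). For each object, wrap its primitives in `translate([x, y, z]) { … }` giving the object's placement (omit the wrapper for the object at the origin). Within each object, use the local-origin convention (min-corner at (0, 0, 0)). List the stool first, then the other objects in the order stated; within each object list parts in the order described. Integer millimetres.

translate([0, 0, 392]) cube([297, 335, 34]);
translate([18, 18, 0]) cylinder(h = 392, r = 18);
translate([279, 18, 0]) cylinder(h = 392, r = 18);
translate([18, 317, 0]) cylinder(h = 392, r = 18);
translate([279, 317, 0]) cylinder(h = 392, r = 18);
translate([1, 68, 426]) {
  cube([37, 40, 875]);
  translate([255, 0, 0]) cube([37, 40, 875]);
  translate([37, 0, 0]) cube([218, 40, 37]);
  translate([37, 0, 838]) cube([218, 40, 37]);
}
translate([0, 485, 0]) {
  cube([40, 57, 1784]);
  translate([315, 0, 0]) cube([40, 57, 1784]);
  translate([40, 0, 281]) cube([275, 57, 29]);
  translate([40, 0, 545]) cube([275, 57, 29]);
  translate([40, 0, 809]) cube([275, 57, 29]);
  translate([40, 0, 1073]) cube([275, 57, 29]);
  translate([40, 0, 1337]) cube([275, 57, 29]);
  translate([40, 0, 1601]) cube([275, 57, 29]);
}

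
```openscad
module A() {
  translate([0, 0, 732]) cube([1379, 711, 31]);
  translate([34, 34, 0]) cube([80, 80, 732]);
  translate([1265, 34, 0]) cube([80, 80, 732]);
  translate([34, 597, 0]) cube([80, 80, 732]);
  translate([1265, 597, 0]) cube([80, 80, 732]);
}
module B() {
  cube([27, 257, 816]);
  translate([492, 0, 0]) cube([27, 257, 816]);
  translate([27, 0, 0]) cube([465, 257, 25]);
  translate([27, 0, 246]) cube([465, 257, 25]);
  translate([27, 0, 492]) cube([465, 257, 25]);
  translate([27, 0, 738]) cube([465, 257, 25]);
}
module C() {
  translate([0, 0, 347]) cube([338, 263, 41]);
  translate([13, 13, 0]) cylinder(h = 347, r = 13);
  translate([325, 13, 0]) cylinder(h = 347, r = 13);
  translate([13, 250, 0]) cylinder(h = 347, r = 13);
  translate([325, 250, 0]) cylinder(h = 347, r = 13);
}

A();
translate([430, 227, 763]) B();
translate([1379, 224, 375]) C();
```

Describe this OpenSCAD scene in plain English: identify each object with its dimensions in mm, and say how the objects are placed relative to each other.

A is a table: top 1379 mm (x) × 711 mm (y), 31 mm thick, upper face at z = 763 mm, on four 80×80 mm square legs, each inset 34 mm from the nearest pair of top edges, running from z = 0 to the bottom of the top.

B is an open bookshelf. Two side panels, each 27 mm thick, 257 mm deep and 816 mm tall, stand 519 mm apart (outside-to-outside). Between them sit 4 shelves, each 25 mm thick and 257 mm deep, spanning the full gap between the sides. The bottom shelf rests on the floor (its underside at z = 0) and the clear gap between one shelf's top and the next shelf's underside is 221 mm.

C is a four-legged stool. The seat is 338×263 mm, 41 mm thick, top at z = 388 mm. It stands on four round legs, each 26 mm in diameter, from z = 0 to the seat underside, each leg's axis is inset half a diameter from the nearest pair of seat edges (so the leg's bounding box is flush with the corner).

The bookshelf is on top of the table, centred. The stool is beside the table with their tops flush at z = 763.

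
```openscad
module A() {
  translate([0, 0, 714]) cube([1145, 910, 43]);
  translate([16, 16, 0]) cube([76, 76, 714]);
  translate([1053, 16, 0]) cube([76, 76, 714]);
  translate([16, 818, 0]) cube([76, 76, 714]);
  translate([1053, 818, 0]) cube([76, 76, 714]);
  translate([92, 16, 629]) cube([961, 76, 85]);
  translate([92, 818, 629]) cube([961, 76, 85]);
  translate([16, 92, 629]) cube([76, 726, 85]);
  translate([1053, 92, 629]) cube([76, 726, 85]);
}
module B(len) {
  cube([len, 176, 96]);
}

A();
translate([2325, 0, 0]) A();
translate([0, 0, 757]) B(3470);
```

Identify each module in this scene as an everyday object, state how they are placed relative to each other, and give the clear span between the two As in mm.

Second table starts at x = 2325; first ends at x = 1145; clear span = 2325 − 1145 = 1180 mm.

A is a table. B is a beam. A beam spans the tops of two tables. The clear span between the two tables is 1180 mm.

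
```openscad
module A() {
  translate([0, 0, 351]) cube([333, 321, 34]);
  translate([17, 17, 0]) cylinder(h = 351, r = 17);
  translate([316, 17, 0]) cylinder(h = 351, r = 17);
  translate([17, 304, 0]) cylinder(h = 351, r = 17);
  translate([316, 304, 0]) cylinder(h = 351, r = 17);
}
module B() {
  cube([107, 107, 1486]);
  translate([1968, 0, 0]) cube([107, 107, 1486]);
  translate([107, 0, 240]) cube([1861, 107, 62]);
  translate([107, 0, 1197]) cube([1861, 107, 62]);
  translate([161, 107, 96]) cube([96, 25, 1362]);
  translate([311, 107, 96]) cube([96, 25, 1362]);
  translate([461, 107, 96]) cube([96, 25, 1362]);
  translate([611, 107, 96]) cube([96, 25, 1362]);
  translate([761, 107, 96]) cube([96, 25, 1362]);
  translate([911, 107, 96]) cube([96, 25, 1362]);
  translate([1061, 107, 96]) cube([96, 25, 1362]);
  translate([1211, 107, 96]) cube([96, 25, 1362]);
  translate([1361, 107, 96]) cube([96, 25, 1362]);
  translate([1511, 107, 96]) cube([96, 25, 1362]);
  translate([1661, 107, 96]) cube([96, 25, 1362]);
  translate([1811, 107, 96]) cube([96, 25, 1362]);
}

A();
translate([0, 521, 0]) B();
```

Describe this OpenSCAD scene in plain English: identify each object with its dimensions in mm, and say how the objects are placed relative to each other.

A is a simple wooden stool: a rectangular seat 333 mm (x) by 321 mm (y), 34 mm thick, top face at z = 385 mm, on four round legs, each 34 mm in diameter. The legs rest on z = 0, each leg's axis is inset half a diameter from the nearest pair of seat edges (so the leg's bounding box is flush with the corner).

B is a fence section. Two 107×107 mm posts, 1486 mm tall, stand on the floor with a clear span of 1861 mm between their inner faces. Two horizontal rails of 107×62 mm section span the gap between the posts with their undersides at z = 240 mm and z = 1197 mm, flush with the posts' −y face. 12 pickets, each 96 mm wide, 25 mm thick and 1362 mm tall, are fixed to the +y face of the rails with their bottoms at z = 96 mm, evenly spaced across the span with equal gaps (rounded down to the nearest mm) at the −x end and between each pair — any rounding remainder accumulates at the +x end.

The fence section is on the floor beside the stool on its +y side.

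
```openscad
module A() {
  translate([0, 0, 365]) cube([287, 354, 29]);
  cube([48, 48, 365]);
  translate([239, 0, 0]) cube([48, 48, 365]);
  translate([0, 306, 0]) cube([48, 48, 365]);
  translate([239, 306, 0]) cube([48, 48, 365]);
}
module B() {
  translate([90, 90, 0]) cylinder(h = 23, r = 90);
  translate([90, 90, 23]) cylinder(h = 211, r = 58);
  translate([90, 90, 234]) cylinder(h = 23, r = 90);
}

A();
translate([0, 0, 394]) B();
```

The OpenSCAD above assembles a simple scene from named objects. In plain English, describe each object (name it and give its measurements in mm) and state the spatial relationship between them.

A is a simple wooden stool: a rectangular seat 287 mm (x) by 354 mm (y), 29 mm thick, top face at z = 394 mm, on four square legs, each 48×48 mm in cross-section. The legs rest on z = 0, each flush with a corner of the seat.

B is a spool: two coaxial disc flanges of radius 90 mm and thickness 23 mm, joined by a core cylinder of radius 58 mm and height 211 mm. The lower flange rests on z = 0 and the three cylinders share a vertical axis.

The spool is on top of the stool.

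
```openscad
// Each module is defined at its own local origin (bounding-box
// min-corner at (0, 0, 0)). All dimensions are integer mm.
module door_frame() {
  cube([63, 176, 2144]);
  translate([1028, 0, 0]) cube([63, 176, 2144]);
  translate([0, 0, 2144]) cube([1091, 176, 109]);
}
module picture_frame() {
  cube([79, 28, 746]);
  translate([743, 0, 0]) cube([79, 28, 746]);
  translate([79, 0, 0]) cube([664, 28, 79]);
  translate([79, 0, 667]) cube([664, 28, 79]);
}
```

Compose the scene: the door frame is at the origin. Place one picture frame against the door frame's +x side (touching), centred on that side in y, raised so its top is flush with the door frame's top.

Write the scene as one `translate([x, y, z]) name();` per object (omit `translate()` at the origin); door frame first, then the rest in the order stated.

door_frame();
translate([1091, 74, 1507]) picture_frame();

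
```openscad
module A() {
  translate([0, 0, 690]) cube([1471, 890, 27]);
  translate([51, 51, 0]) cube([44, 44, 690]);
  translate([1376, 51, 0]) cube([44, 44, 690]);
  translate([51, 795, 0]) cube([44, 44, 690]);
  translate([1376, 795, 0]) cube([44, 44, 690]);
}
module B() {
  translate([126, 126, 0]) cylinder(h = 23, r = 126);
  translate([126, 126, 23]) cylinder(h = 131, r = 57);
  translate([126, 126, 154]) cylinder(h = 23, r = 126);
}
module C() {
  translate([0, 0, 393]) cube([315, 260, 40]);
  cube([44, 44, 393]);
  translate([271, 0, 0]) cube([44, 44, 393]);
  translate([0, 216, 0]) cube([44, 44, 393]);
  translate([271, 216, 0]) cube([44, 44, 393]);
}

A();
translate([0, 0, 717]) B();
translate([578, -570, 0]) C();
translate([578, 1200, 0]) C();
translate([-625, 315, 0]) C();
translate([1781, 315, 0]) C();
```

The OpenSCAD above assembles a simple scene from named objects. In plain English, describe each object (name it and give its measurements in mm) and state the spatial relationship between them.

A is a rectangular dining table. The top is 1471×890×27 mm with its upper surface at z = 717 mm. It stands on four 44×44 mm square legs, each inset 51 mm from the nearest pair of top edges, running from the floor to the underside of the top.

B is a spool: two coaxial disc flanges of radius 126 mm and thickness 23 mm, joined by a core cylinder of radius 57 mm and height 131 mm. The lower flange rests on z = 0 and the three cylinders share a vertical axis.

C is a four-legged stool. The seat is a 315×260×40 mm slab whose top surface is at z = 433 mm; four square legs, each 44×44 mm in cross-section, run from the floor (z = 0) to the underside of the seat, each flush with a corner of the seat.

The spool is on top of the table. Four stools sit around the table at the −y, +y, −x, +x sides.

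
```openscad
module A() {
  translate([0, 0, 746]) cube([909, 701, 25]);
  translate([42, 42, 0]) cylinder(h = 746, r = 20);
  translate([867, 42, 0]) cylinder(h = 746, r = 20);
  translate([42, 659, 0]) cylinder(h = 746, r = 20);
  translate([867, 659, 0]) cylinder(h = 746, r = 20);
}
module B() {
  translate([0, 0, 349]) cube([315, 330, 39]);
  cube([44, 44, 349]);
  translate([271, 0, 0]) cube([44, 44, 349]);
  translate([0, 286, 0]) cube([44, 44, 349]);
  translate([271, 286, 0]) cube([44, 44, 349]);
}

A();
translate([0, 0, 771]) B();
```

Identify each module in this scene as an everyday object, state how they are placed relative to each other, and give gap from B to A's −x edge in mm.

The stool's min-x is at 0; the table's min-x is 0; gap = 0 mm.

A is a table. B is a stool. The stool is on top of the table. The gap from the stool to the table's −x edge is 0 mm.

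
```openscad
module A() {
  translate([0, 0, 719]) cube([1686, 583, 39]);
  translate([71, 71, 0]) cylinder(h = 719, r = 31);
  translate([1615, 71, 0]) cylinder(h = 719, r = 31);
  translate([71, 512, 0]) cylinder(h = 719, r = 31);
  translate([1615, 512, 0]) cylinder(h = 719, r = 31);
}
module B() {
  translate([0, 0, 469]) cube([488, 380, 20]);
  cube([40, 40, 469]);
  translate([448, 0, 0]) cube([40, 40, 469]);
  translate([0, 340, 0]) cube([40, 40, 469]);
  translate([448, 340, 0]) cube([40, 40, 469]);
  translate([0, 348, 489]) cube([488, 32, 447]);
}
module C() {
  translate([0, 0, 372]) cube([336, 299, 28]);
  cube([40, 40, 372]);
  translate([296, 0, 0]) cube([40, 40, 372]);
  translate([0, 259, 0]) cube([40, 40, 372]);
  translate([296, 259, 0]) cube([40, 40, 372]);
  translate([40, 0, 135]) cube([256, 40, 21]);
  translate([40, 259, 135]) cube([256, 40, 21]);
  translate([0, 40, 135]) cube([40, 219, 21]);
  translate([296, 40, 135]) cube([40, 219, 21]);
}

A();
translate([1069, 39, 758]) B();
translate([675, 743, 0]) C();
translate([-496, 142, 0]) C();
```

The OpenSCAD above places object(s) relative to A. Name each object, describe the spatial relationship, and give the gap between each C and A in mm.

A is a table. B is a chair. C is a stool. The chair is on top of the table. Two stools sit around the table at the +y, −x sides. The gap between each stool and the table is 160 mm.

Each stool's nearest face is 160 mm from the table's bounding box.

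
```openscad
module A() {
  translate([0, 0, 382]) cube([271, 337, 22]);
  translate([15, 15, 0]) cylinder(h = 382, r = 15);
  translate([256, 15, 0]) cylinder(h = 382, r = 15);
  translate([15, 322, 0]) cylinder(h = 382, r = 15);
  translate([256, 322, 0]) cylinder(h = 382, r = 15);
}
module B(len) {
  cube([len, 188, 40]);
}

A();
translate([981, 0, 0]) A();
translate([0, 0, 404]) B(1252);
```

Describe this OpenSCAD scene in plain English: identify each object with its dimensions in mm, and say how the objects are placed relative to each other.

A is a four-legged stool. The seat is a 271×337×22 mm slab whose top surface is at z = 404 mm; four round legs, each 30 mm in diameter, run from the floor (z = 0) to the underside of the seat, each leg's axis is inset half a diameter from the nearest pair of seat edges (so the leg's bounding box is flush with the corner).

B is a rectangular beam 1252 mm long (x), 188 mm deep (y), 40 mm thick (z).

The beam spans the tops of two stools placed 710 mm apart, resting at z = 404 mm.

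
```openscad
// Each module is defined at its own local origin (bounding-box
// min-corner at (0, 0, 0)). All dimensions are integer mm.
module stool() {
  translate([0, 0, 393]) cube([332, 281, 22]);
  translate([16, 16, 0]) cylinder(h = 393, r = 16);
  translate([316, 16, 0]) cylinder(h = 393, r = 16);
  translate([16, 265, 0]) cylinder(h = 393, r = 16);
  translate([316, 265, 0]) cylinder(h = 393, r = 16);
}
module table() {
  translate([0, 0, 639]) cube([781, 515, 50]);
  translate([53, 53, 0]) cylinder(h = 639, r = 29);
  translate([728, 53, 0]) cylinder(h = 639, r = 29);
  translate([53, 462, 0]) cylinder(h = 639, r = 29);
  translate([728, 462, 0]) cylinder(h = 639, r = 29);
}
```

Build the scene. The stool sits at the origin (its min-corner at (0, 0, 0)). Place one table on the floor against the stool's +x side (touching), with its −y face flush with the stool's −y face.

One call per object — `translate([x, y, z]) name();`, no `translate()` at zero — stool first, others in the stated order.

stool();
translate([332, 0, 0]) table();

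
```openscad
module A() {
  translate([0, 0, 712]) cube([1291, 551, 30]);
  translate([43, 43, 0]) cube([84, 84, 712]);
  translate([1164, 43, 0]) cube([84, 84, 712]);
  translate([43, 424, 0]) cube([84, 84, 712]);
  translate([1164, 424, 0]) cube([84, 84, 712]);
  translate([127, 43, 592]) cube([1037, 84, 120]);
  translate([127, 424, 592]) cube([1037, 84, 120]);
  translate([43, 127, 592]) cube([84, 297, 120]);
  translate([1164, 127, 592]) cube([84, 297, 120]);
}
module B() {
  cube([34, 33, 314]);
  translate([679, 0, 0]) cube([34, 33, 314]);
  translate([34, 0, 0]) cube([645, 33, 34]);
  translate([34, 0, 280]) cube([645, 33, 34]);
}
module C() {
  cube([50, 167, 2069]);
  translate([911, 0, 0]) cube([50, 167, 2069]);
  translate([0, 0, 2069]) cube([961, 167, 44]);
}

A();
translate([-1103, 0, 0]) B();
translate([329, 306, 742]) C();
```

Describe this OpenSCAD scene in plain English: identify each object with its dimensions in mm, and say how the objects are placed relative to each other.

A is a table with a 1291×551 mm rectangular top, 30 mm thick, top surface at z = 742 mm, supported by four 84×84 mm square legs, each inset 43 mm from the nearest pair of top edges, running from the floor. Four apron rails, 84 mm thick and 120 mm tall, run between adjacent legs with their top edges flush with the underside of the top and their outer faces flush with the legs' outer faces.

B is a rectangular picture frame lying in the x–z plane (depth along y). The opening is 645 mm wide (x) by 246 mm tall (z), surrounded by a border 34 mm wide on all four sides. The frame is 33 mm deep and is made of two full-height vertical stiles with two horizontal rails fitted between them.

C is a rectangular door frame: two vertical jambs of 50×167 mm section, 2069 mm tall, with a clear opening 861 mm wide between their inner faces. A header 44 mm tall and 167 mm deep lies on top of the jambs and spans the full outside width.

The picture frame is on the floor beside the table on its −x side. The door frame is on top of the table.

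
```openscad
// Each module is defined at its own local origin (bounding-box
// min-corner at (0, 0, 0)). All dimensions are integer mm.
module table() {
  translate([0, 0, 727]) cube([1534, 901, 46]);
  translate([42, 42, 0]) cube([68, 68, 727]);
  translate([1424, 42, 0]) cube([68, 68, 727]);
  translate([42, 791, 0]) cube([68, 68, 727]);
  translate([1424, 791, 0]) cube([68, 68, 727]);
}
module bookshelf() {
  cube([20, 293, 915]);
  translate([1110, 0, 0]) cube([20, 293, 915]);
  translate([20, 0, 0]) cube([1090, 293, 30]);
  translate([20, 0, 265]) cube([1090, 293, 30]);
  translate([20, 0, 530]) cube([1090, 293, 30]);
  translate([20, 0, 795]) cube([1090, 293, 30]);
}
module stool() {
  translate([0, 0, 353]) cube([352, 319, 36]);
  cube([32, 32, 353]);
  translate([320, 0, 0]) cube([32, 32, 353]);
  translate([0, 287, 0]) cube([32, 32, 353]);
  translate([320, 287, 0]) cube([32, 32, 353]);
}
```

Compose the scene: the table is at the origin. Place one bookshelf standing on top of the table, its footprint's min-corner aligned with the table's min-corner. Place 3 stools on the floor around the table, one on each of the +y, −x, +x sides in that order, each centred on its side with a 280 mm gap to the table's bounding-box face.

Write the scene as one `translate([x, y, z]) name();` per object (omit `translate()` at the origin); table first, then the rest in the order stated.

table();
translate([0, 0, 773]) bookshelf();
translate([591, 1181, 0]) stool();
translate([-632, 291, 0]) stool();
translate([1814, 291, 0]) stool();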